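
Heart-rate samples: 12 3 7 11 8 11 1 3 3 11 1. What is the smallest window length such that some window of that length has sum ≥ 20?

add 12: running sum 12 < 20
add 3: running sum 15 < 20
end 2: [12, 3, 7] sum 22, len 3
end 3: [3, 7, 11] sum 21, len 3
end 4: [7, 11, 8] sum 26, len 3
end 5: [11, 8, 11] sum 30, len 3
end 6: [8, 11, 1] sum 20, len 3
end 7: [8, 11, 1, 3] sum 23, len 4
end 8: [8, 11, 1, 3, 3] sum 26, len 5
end 9: [11, 1, 3, 3, 11] sum 29, len 5
end 10: [11, 1, 3, 3, 11, 1] sum 30, len 6
Shortest qualifying length: 3.

3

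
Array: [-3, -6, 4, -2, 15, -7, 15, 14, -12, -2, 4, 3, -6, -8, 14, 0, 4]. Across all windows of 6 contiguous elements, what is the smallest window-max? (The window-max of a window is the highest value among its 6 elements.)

4

(-3, -6, 4, -2, 15, -7) → max 15
(-6, 4, -2, 15, -7, 15) → max 15
(4, -2, 15, -7, 15, 14) → max 15
(-2, 15, -7, 15, 14, -12) → max 15
(15, -7, 15, 14, -12, -2) → max 15
(-7, 15, 14, -12, -2, 4) → max 15
(15, 14, -12, -2, 4, 3) → max 15
(14, -12, -2, 4, 3, -6) → max 14
(-12, -2, 4, 3, -6, -8) → max 4
(-2, 4, 3, -6, -8, 14) → max 14
(4, 3, -6, -8, 14, 0) → max 14
(3, -6, -8, 14, 0, 4) → max 14
Smallest of these is 4.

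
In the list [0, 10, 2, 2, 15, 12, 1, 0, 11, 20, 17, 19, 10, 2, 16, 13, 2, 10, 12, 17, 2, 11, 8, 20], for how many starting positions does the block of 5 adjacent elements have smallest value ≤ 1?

[0, 10, 2, 2, 15] → min 0  ≤ 1 ✓
[10, 2, 2, 15, 12] → min 2
[2, 2, 15, 12, 1] → min 1  ≤ 1 ✓
[2, 15, 12, 1, 0] → min 0  ≤ 1 ✓
[15, 12, 1, 0, 11] → min 0  ≤ 1 ✓
[12, 1, 0, 11, 20] → min 0  ≤ 1 ✓
[1, 0, 11, 20, 17] → min 0  ≤ 1 ✓
[0, 11, 20, 17, 19] → min 0  ≤ 1 ✓
[11, 20, 17, 19, 10] → min 10
[20, 17, 19, 10, 2] → min 2
[17, 19, 10, 2, 16] → min 2
[19, 10, 2, 16, 13] → min 2
[10, 2, 16, 13, 2] → min 2
[2, 16, 13, 2, 10] → min 2
[16, 13, 2, 10, 12] → min 2
[13, 2, 10, 12, 17] → min 2
[2, 10, 12, 17, 2] → min 2
[10, 12, 17, 2, 11] → min 2
[12, 17, 2, 11, 8] → min 2
[17, 2, 11, 8, 20] → min 2
7 windows satisfy the condition.

7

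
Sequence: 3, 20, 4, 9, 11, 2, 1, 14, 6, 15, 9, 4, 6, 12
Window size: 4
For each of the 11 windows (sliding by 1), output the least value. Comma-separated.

3, 4, 2, 1, 1, 1, 1, 6, 4, 4, 4

Sliding a size-4 window across the 14 values:
3 20 4 9 → min 3
20 4 9 11 → min 4
4 9 11 2 → min 2
9 11 2 1 → min 1
11 2 1 14 → min 1
2 1 14 6 → min 1
1 14 6 15 → min 1
14 6 15 9 → min 6
6 15 9 4 → min 4
15 9 4 6 → min 4
9 4 6 12 → min 4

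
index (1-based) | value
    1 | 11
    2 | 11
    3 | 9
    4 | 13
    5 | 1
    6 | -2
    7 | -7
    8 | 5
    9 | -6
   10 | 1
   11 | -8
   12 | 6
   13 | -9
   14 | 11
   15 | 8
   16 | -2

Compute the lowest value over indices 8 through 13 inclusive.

-9

Elements at indices 8..13: 5, -6, 1, -8, 6, -9
min(5, -6, 1, -8, 6, -9) = -9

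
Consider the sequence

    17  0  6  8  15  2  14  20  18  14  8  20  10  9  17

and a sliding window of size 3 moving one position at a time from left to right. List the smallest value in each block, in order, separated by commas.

[17, 0, 6] → min 0
[0, 6, 8] → min 0
[6, 8, 15] → min 6
[8, 15, 2] → min 2
[15, 2, 14] → min 2
[2, 14, 20] → min 2
[14, 20, 18] → min 14
[20, 18, 14] → min 14
[18, 14, 8] → min 8
[14, 8, 20] → min 8
[8, 20, 10] → min 8
[20, 10, 9] → min 9
[10, 9, 17] → min 9

0, 0, 6, 2, 2, 2, 14, 14, 8, 8, 8, 9, 9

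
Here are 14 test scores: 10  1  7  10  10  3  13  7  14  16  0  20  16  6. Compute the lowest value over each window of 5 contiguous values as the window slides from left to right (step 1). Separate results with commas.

10 1 7 10 10 → min 1
1 7 10 10 3 → min 1
7 10 10 3 13 → min 3
10 10 3 13 7 → min 3
10 3 13 7 14 → min 3
3 13 7 14 16 → min 3
13 7 14 16 0 → min 0
7 14 16 0 20 → min 0
14 16 0 20 16 → min 0
16 0 20 16 6 → min 0

1, 1, 3, 3, 3, 3, 0, 0, 0, 0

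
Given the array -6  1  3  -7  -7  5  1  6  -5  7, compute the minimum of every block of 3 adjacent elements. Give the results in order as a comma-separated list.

-6 1 3 → min -6
1 3 -7 → min -7
3 -7 -7 → min -7
-7 -7 5 → min -7
-7 5 1 → min -7
5 1 6 → min 1
1 6 -5 → min -5
6 -5 7 → min -5

-6, -7, -7, -7, -7, 1, -5, -5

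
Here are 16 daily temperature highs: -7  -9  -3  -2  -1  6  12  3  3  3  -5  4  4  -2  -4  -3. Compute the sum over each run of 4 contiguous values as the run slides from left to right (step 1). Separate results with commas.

Sliding a size-4 window across the 16 values:
(-7, -9, -3, -2) → sum -21
(-9, -3, -2, -1) → sum -15
(-3, -2, -1, 6) → sum 0
(-2, -1, 6, 12) → sum 15
(-1, 6, 12, 3) → sum 20
(6, 12, 3, 3) → sum 24
(12, 3, 3, 3) → sum 21
(3, 3, 3, -5) → sum 4
(3, 3, -5, 4) → sum 5
(3, -5, 4, 4) → sum 6
(-5, 4, 4, -2) → sum 1
(4, 4, -2, -4) → sum 2
(4, -2, -4, -3) → sum -5

-21, -15, 0, 15, 20, 24, 21, 4, 5, 6, 1, 2, -5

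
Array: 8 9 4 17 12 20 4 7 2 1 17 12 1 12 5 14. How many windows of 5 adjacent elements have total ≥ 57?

3

(8, 9, 4, 17, 12) → sum 50
(9, 4, 17, 12, 20) → sum 62  ≥ 57 ✓
(4, 17, 12, 20, 4) → sum 57  ≥ 57 ✓
(17, 12, 20, 4, 7) → sum 60  ≥ 57 ✓
(12, 20, 4, 7, 2) → sum 45
(20, 4, 7, 2, 1) → sum 34
(4, 7, 2, 1, 17) → sum 31
(7, 2, 1, 17, 12) → sum 39
(2, 1, 17, 12, 1) → sum 33
(1, 17, 12, 1, 12) → sum 43
(17, 12, 1, 12, 5) → sum 47
(12, 1, 12, 5, 14) → sum 44
3 windows satisfy the condition.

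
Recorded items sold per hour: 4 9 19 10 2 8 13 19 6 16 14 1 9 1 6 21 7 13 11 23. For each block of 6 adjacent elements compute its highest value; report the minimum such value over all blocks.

16

Window maxs for each of the 15 positions:
4 9 19 10 2 8 → max 19
9 19 10 2 8 13 → max 19
19 10 2 8 13 19 → max 19
10 2 8 13 19 6 → max 19
2 8 13 19 6 16 → max 19
8 13 19 6 16 14 → max 19
13 19 6 16 14 1 → max 19
19 6 16 14 1 9 → max 19
6 16 14 1 9 1 → max 16
16 14 1 9 1 6 → max 16
14 1 9 1 6 21 → max 21
1 9 1 6 21 7 → max 21
9 1 6 21 7 13 → max 21
1 6 21 7 13 11 → max 21
6 21 7 13 11 23 → max 23
Minimum of these is 16.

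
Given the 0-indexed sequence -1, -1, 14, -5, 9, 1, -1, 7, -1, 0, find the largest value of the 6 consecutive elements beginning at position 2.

Elements at indices 2..7: 14, -5, 9, 1, -1, 7
max(14, -5, 9, 1, -1, 7) = 14

14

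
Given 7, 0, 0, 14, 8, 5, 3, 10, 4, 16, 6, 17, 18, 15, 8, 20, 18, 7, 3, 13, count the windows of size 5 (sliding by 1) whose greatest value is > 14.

11

(7, 0, 0, 14, 8) → max 14
(0, 0, 14, 8, 5) → max 14
(0, 14, 8, 5, 3) → max 14
(14, 8, 5, 3, 10) → max 14
(8, 5, 3, 10, 4) → max 10
(5, 3, 10, 4, 16) → max 16  > 14 ✓
(3, 10, 4, 16, 6) → max 16  > 14 ✓
(10, 4, 16, 6, 17) → max 17  > 14 ✓
(4, 16, 6, 17, 18) → max 18  > 14 ✓
(16, 6, 17, 18, 15) → max 18  > 14 ✓
(6, 17, 18, 15, 8) → max 18  > 14 ✓
(17, 18, 15, 8, 20) → max 20  > 14 ✓
(18, 15, 8, 20, 18) → max 20  > 14 ✓
(15, 8, 20, 18, 7) → max 20  > 14 ✓
(8, 20, 18, 7, 3) → max 20  > 14 ✓
(20, 18, 7, 3, 13) → max 20  > 14 ✓
11 windows satisfy the condition.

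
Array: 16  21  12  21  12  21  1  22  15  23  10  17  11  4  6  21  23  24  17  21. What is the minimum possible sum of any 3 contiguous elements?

21

16 21 12 → sum 49
21 12 21 → sum 54
12 21 12 → sum 45
21 12 21 → sum 54
12 21 1 → sum 34
21 1 22 → sum 44
1 22 15 → sum 38
22 15 23 → sum 60
15 23 10 → sum 48
23 10 17 → sum 50
10 17 11 → sum 38
17 11 4 → sum 32
11 4 6 → sum 21
4 6 21 → sum 31
6 21 23 → sum 50
21 23 24 → sum 68
23 24 17 → sum 64
24 17 21 → sum 62
Minimum of these is 21.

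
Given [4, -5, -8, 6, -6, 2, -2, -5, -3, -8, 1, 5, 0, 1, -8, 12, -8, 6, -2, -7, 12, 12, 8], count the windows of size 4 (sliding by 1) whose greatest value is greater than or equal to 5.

16

[4, -5, -8, 6] → max 6  ≥ 5 ✓
[-5, -8, 6, -6] → max 6  ≥ 5 ✓
[-8, 6, -6, 2] → max 6  ≥ 5 ✓
[6, -6, 2, -2] → max 6  ≥ 5 ✓
[-6, 2, -2, -5] → max 2
[2, -2, -5, -3] → max 2
[-2, -5, -3, -8] → max -2
[-5, -3, -8, 1] → max 1
[-3, -8, 1, 5] → max 5  ≥ 5 ✓
[-8, 1, 5, 0] → max 5  ≥ 5 ✓
[1, 5, 0, 1] → max 5  ≥ 5 ✓
[5, 0, 1, -8] → max 5  ≥ 5 ✓
[0, 1, -8, 12] → max 12  ≥ 5 ✓
[1, -8, 12, -8] → max 12  ≥ 5 ✓
[-8, 12, -8, 6] → max 12  ≥ 5 ✓
[12, -8, 6, -2] → max 12  ≥ 5 ✓
[-8, 6, -2, -7] → max 6  ≥ 5 ✓
[6, -2, -7, 12] → max 12  ≥ 5 ✓
[-2, -7, 12, 12] → max 12  ≥ 5 ✓
[-7, 12, 12, 8] → max 12  ≥ 5 ✓
16 windows satisfy the condition.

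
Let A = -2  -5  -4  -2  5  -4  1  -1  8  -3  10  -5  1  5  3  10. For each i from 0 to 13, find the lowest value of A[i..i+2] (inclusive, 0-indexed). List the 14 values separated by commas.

-2 -5 -4 → min -5
-5 -4 -2 → min -5
-4 -2 5 → min -4
-2 5 -4 → min -4
5 -4 1 → min -4
-4 1 -1 → min -4
1 -1 8 → min -1
-1 8 -3 → min -3
8 -3 10 → min -3
-3 10 -5 → min -5
10 -5 1 → min -5
-5 1 5 → min -5
1 5 3 → min 1
5 3 10 → min 3

-5, -5, -4, -4, -4, -4, -1, -3, -3, -5, -5, -5, 1, 3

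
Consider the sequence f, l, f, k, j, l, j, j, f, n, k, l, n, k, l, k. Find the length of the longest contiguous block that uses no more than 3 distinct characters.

Extend right; when distinct count exceeds 3, shrink from the left:
add f: window [f] (1 distinct), len 1
add l: window [f, l] (2 distinct), len 2
add f: window [f, l, f] (2 distinct), len 3
add k: window [f, l, f, k] (3 distinct), len 4
add j: window [f, k, j] (3 distinct), len 3
add l: window [k, j, l] (3 distinct), len 3
add j: window [k, j, l, j] (3 distinct), len 4
add j: window [k, j, l, j, j] (3 distinct), len 5
add f: window [j, l, j, j, f] (3 distinct), len 5
add n: window [j, j, f, n] (3 distinct), len 4
add k: window [f, n, k] (3 distinct), len 3
add l: window [n, k, l] (3 distinct), len 3
add n: window [n, k, l, n] (3 distinct), len 4
add k: window [n, k, l, n, k] (3 distinct), len 5
add l: window [n, k, l, n, k, l] (3 distinct), len 6
add k: window [n, k, l, n, k, l, k] (3 distinct), len 7
Longest length with ≤3 distinct: 7.

7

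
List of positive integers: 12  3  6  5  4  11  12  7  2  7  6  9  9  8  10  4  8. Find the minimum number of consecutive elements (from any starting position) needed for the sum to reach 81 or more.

add 12: running sum 12 < 81
add 3: running sum 15 < 81
add 6: running sum 21 < 81
add 5: running sum 26 < 81
add 4: running sum 30 < 81
add 11: running sum 41 < 81
add 12: running sum 53 < 81
add 7: running sum 60 < 81
add 2: running sum 62 < 81
add 7: running sum 69 < 81
add 6: running sum 75 < 81
end 11: [12, 3, 6, 5, 4, 11, 12, 7, 2, 7, 6, 9] sum 84, len 12
end 12: [3, 6, 5, 4, 11, 12, 7, 2, 7, 6, 9, 9] sum 81, len 12
end 13: [6, 5, 4, 11, 12, 7, 2, 7, 6, 9, 9, 8] sum 86, len 12
end 14: [11, 12, 7, 2, 7, 6, 9, 9, 8, 10] sum 81, len 10
end 15: [11, 12, 7, 2, 7, 6, 9, 9, 8, 10, 4] sum 85, len 11
end 16: [12, 7, 2, 7, 6, 9, 9, 8, 10, 4, 8] sum 82, len 11
Shortest qualifying length: 10.

10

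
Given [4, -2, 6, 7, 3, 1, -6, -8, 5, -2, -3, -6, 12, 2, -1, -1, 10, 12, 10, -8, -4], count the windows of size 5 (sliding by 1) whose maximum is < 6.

4

4 -2 6 7 3 → max 7
-2 6 7 3 1 → max 7
6 7 3 1 -6 → max 7
7 3 1 -6 -8 → max 7
3 1 -6 -8 5 → max 5  < 6 ✓
1 -6 -8 5 -2 → max 5  < 6 ✓
-6 -8 5 -2 -3 → max 5  < 6 ✓
-8 5 -2 -3 -6 → max 5  < 6 ✓
5 -2 -3 -6 12 → max 12
-2 -3 -6 12 2 → max 12
-3 -6 12 2 -1 → max 12
-6 12 2 -1 -1 → max 12
12 2 -1 -1 10 → max 12
2 -1 -1 10 12 → max 12
-1 -1 10 12 10 → max 12
-1 10 12 10 -8 → max 12
10 12 10 -8 -4 → max 12
4 windows satisfy the condition.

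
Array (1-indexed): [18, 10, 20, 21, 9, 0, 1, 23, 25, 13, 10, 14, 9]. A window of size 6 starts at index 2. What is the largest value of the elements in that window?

Elements at indices 2..7: 10, 20, 21, 9, 0, 1
max(10, 20, 21, 9, 0, 1) = 21

21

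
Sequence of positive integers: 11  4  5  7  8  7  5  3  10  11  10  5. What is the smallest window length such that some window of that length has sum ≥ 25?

3

add 11: running sum 11 < 25
add 4: running sum 15 < 25
add 5: running sum 20 < 25
end 3: [11, 4, 5, 7] sum 27, len 4
end 4: [11, 4, 5, 7, 8] sum 35, len 5
end 5: [5, 7, 8, 7] sum 27, len 4
end 6: [7, 8, 7, 5] sum 27, len 4
end 7: [7, 8, 7, 5, 3] sum 30, len 5
end 8: [7, 5, 3, 10] sum 25, len 4
end 9: [5, 3, 10, 11] sum 29, len 4
end 10: [10, 11, 10] sum 31, len 3
end 11: [11, 10, 5] sum 26, len 3
Shortest qualifying length: 3.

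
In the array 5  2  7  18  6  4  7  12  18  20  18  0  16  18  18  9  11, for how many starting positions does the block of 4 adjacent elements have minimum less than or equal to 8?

11

(5, 2, 7, 18) → min 2  ≤ 8 ✓
(2, 7, 18, 6) → min 2  ≤ 8 ✓
(7, 18, 6, 4) → min 4  ≤ 8 ✓
(18, 6, 4, 7) → min 4  ≤ 8 ✓
(6, 4, 7, 12) → min 4  ≤ 8 ✓
(4, 7, 12, 18) → min 4  ≤ 8 ✓
(7, 12, 18, 20) → min 7  ≤ 8 ✓
(12, 18, 20, 18) → min 12
(18, 20, 18, 0) → min 0  ≤ 8 ✓
(20, 18, 0, 16) → min 0  ≤ 8 ✓
(18, 0, 16, 18) → min 0  ≤ 8 ✓
(0, 16, 18, 18) → min 0  ≤ 8 ✓
(16, 18, 18, 9) → min 9
(18, 18, 9, 11) → min 9
11 windows satisfy the condition.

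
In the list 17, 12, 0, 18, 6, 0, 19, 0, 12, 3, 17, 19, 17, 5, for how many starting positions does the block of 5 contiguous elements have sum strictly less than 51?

17 12 0 18 6 → sum 53
12 0 18 6 0 → sum 36  < 51 ✓
0 18 6 0 19 → sum 43  < 51 ✓
18 6 0 19 0 → sum 43  < 51 ✓
6 0 19 0 12 → sum 37  < 51 ✓
0 19 0 12 3 → sum 34  < 51 ✓
19 0 12 3 17 → sum 51
0 12 3 17 19 → sum 51
12 3 17 19 17 → sum 68
3 17 19 17 5 → sum 61
5 windows satisfy the condition.

5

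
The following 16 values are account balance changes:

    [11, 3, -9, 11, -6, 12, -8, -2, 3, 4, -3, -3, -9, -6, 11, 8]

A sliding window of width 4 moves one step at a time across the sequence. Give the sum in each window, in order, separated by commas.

Sliding a size-4 window across the 16 values:
(11, 3, -9, 11) → sum 16
(3, -9, 11, -6) → sum -1
(-9, 11, -6, 12) → sum 8
(11, -6, 12, -8) → sum 9
(-6, 12, -8, -2) → sum -4
(12, -8, -2, 3) → sum 5
(-8, -2, 3, 4) → sum -3
(-2, 3, 4, -3) → sum 2
(3, 4, -3, -3) → sum 1
(4, -3, -3, -9) → sum -11
(-3, -3, -9, -6) → sum -21
(-3, -9, -6, 11) → sum -7
(-9, -6, 11, 8) → sum 4

16, -1, 8, 9, -4, 5, -3, 2, 1, -11, -21, -7, 4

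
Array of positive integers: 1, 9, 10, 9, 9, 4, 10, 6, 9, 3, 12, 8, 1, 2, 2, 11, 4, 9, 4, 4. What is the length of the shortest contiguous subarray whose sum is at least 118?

17

add 1: running sum 1 < 118
add 9: running sum 10 < 118
add 10: running sum 20 < 118
add 9: running sum 29 < 118
add 9: running sum 38 < 118
add 4: running sum 42 < 118
add 10: running sum 52 < 118
add 6: running sum 58 < 118
add 9: running sum 67 < 118
add 3: running sum 70 < 118
add 12: running sum 82 < 118
add 8: running sum 90 < 118
add 1: running sum 91 < 118
add 2: running sum 93 < 118
add 2: running sum 95 < 118
add 11: running sum 106 < 118
add 4: running sum 110 < 118
add 9: shortest ending here [9, 10, 9, 9, 4, 10, 6, 9, 3, 12, 8, 1, 2, 2, 11, 4, 9] sum 118, len 17
add 4: shortest ending here [9, 10, 9, 9, 4, 10, 6, 9, 3, 12, 8, 1, 2, 2, 11, 4, 9, 4] sum 122, len 18
add 4: shortest ending here [9, 10, 9, 9, 4, 10, 6, 9, 3, 12, 8, 1, 2, 2, 11, 4, 9, 4, 4] sum 126, len 19
Shortest qualifying length: 17.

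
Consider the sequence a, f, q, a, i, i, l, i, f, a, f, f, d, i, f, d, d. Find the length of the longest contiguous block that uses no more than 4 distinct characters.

[a] 1 distinct, len 1
[a, f] 2 distinct, len 2
[a, f, q] 3 distinct, len 3
[a, f, q, a] 3 distinct, len 4
[a, f, q, a, i] 4 distinct, len 5
[a, f, q, a, i, i] 4 distinct, len 6
[q, a, i, i, l] 4 distinct, len 5
[q, a, i, i, l, i] 4 distinct, len 6
[a, i, i, l, i, f] 4 distinct, len 6
[a, i, i, l, i, f, a] 4 distinct, len 7
[a, i, i, l, i, f, a, f] 4 distinct, len 8
[a, i, i, l, i, f, a, f, f] 4 distinct, len 9
[i, f, a, f, f, d] 4 distinct, len 6
[i, f, a, f, f, d, i] 4 distinct, len 7
[i, f, a, f, f, d, i, f] 4 distinct, len 8
[i, f, a, f, f, d, i, f, d] 4 distinct, len 9
[i, f, a, f, f, d, i, f, d, d] 4 distinct, len 10
Longest length with ≤4 distinct: 10.

10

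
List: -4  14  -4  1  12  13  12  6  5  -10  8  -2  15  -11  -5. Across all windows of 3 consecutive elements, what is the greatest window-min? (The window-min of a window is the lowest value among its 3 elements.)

12

(-4, 14, -4) → min -4
(14, -4, 1) → min -4
(-4, 1, 12) → min -4
(1, 12, 13) → min 1
(12, 13, 12) → min 12
(13, 12, 6) → min 6
(12, 6, 5) → min 5
(6, 5, -10) → min -10
(5, -10, 8) → min -10
(-10, 8, -2) → min -10
(8, -2, 15) → min -2
(-2, 15, -11) → min -11
(15, -11, -5) → min -11
Greatest of these is 12.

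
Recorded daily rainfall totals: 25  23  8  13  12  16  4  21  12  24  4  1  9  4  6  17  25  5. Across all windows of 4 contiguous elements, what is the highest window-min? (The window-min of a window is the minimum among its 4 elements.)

8

[25, 23, 8, 13] → min 8
[23, 8, 13, 12] → min 8
[8, 13, 12, 16] → min 8
[13, 12, 16, 4] → min 4
[12, 16, 4, 21] → min 4
[16, 4, 21, 12] → min 4
[4, 21, 12, 24] → min 4
[21, 12, 24, 4] → min 4
[12, 24, 4, 1] → min 1
[24, 4, 1, 9] → min 1
[4, 1, 9, 4] → min 1
[1, 9, 4, 6] → min 1
[9, 4, 6, 17] → min 4
[4, 6, 17, 25] → min 4
[6, 17, 25, 5] → min 5
Highest of these is 8.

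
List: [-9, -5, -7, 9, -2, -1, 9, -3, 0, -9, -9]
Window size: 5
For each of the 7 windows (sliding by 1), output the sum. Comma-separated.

-14, -6, 8, 12, 3, -4, -12

[-9, -5, -7, 9, -2] → sum -14
[-5, -7, 9, -2, -1] → sum -6
[-7, 9, -2, -1, 9] → sum 8
[9, -2, -1, 9, -3] → sum 12
[-2, -1, 9, -3, 0] → sum 3
[-1, 9, -3, 0, -9] → sum -4
[9, -3, 0, -9, -9] → sum -12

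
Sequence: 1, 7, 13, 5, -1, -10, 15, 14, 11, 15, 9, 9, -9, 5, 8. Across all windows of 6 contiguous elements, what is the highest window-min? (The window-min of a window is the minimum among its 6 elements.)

(1, 7, 13, 5, -1, -10) → min -10
(7, 13, 5, -1, -10, 15) → min -10
(13, 5, -1, -10, 15, 14) → min -10
(5, -1, -10, 15, 14, 11) → min -10
(-1, -10, 15, 14, 11, 15) → min -10
(-10, 15, 14, 11, 15, 9) → min -10
(15, 14, 11, 15, 9, 9) → min 9
(14, 11, 15, 9, 9, -9) → min -9
(11, 15, 9, 9, -9, 5) → min -9
(15, 9, 9, -9, 5, 8) → min -9
Highest of these is 9.

9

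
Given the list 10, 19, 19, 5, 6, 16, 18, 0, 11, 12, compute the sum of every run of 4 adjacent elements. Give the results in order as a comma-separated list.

Sliding a size-4 window across the 10 values:
10 19 19 5 → sum 53
19 19 5 6 → sum 49
19 5 6 16 → sum 46
5 6 16 18 → sum 45
6 16 18 0 → sum 40
16 18 0 11 → sum 45
18 0 11 12 → sum 41

53, 49, 46, 45, 40, 45, 41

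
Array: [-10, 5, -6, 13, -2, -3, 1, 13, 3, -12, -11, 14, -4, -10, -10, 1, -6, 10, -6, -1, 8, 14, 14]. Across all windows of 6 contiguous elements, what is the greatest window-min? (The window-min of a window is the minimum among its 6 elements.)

[-10, 5, -6, 13, -2, -3] → min -10
[5, -6, 13, -2, -3, 1] → min -6
[-6, 13, -2, -3, 1, 13] → min -6
[13, -2, -3, 1, 13, 3] → min -3
[-2, -3, 1, 13, 3, -12] → min -12
[-3, 1, 13, 3, -12, -11] → min -12
[1, 13, 3, -12, -11, 14] → min -12
[13, 3, -12, -11, 14, -4] → min -12
[3, -12, -11, 14, -4, -10] → min -12
[-12, -11, 14, -4, -10, -10] → min -12
[-11, 14, -4, -10, -10, 1] → min -11
[14, -4, -10, -10, 1, -6] → min -10
[-4, -10, -10, 1, -6, 10] → min -10
[-10, -10, 1, -6, 10, -6] → min -10
[-10, 1, -6, 10, -6, -1] → min -10
[1, -6, 10, -6, -1, 8] → min -6
[-6, 10, -6, -1, 8, 14] → min -6
[10, -6, -1, 8, 14, 14] → min -6
Greatest of these is -3.

-3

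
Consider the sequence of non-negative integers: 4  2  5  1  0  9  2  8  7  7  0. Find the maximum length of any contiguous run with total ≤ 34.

8

→ 4: sum 4, len 1
→ 2: sum 6, len 2
→ 5: sum 11, len 3
→ 1: sum 12, len 4
→ 0: sum 12, len 5
→ 9: sum 21, len 6
→ 2: sum 23, len 7
→ 8: sum 31, len 8
→ 7 (dropped 4): sum 34, len 8
→ 7 (dropped 2, 5): sum 34, len 7
→ 0: sum 34, len 8
Longest length seen: 8.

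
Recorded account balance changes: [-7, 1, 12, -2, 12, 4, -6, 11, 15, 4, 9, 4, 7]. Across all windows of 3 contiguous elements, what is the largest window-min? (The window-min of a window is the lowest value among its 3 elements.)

(-7, 1, 12) → min -7
(1, 12, -2) → min -2
(12, -2, 12) → min -2
(-2, 12, 4) → min -2
(12, 4, -6) → min -6
(4, -6, 11) → min -6
(-6, 11, 15) → min -6
(11, 15, 4) → min 4
(15, 4, 9) → min 4
(4, 9, 4) → min 4
(9, 4, 7) → min 4
Largest of these is 4.

4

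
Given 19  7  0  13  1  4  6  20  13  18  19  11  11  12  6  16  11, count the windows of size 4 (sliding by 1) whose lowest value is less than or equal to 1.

19 7 0 13 → min 0  ≤ 1 ✓
7 0 13 1 → min 0  ≤ 1 ✓
0 13 1 4 → min 0  ≤ 1 ✓
13 1 4 6 → min 1  ≤ 1 ✓
1 4 6 20 → min 1  ≤ 1 ✓
4 6 20 13 → min 4
6 20 13 18 → min 6
20 13 18 19 → min 13
13 18 19 11 → min 11
18 19 11 11 → min 11
19 11 11 12 → min 11
11 11 12 6 → min 6
11 12 6 16 → min 6
12 6 16 11 → min 6
5 windows satisfy the condition.

5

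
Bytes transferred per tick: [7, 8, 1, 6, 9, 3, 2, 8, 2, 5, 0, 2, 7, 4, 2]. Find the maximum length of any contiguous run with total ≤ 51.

13

Extend to the right; shrink from the left whenever the sum exceeds 51:
→ 7: sum 7, len 1
→ 8: sum 15, len 2
→ 1: sum 16, len 3
→ 6: sum 22, len 4
→ 9: sum 31, len 5
→ 3: sum 34, len 6
→ 2: sum 36, len 7
→ 8: sum 44, len 8
→ 2: sum 46, len 9
→ 5: sum 51, len 10
→ 0: sum 51, len 11
→ 2 (dropped 7): sum 46, len 11
→ 7 (dropped 8): sum 45, len 11
→ 4: sum 49, len 12
→ 2: sum 51, len 13
Longest length seen: 13.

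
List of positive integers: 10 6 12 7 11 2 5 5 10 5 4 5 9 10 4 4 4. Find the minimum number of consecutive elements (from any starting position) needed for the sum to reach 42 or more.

add 10: running sum 10 < 42
add 6: running sum 16 < 42
add 12: running sum 28 < 42
add 7: running sum 35 < 42
end 4: [10, 6, 12, 7, 11] sum 46, len 5
end 5: [10, 6, 12, 7, 11, 2] sum 48, len 6
end 6: [6, 12, 7, 11, 2, 5] sum 43, len 6
end 7: [12, 7, 11, 2, 5, 5] sum 42, len 6
end 8: [12, 7, 11, 2, 5, 5, 10] sum 52, len 7
end 9: [7, 11, 2, 5, 5, 10, 5] sum 45, len 7
end 10: [11, 2, 5, 5, 10, 5, 4] sum 42, len 7
end 11: [11, 2, 5, 5, 10, 5, 4, 5] sum 47, len 8
end 12: [5, 5, 10, 5, 4, 5, 9] sum 43, len 7
end 13: [10, 5, 4, 5, 9, 10] sum 43, len 6
end 14: [10, 5, 4, 5, 9, 10, 4] sum 47, len 7
end 15: [10, 5, 4, 5, 9, 10, 4, 4] sum 51, len 8
end 16: [5, 4, 5, 9, 10, 4, 4, 4] sum 45, len 8
Shortest qualifying length: 5.

5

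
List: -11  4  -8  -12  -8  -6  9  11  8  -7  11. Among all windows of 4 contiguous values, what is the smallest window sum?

-34

(-11, 4, -8, -12) → sum -27
(4, -8, -12, -8) → sum -24
(-8, -12, -8, -6) → sum -34
(-12, -8, -6, 9) → sum -17
(-8, -6, 9, 11) → sum 6
(-6, 9, 11, 8) → sum 22
(9, 11, 8, -7) → sum 21
(11, 8, -7, 11) → sum 23
Smallest of these is -34.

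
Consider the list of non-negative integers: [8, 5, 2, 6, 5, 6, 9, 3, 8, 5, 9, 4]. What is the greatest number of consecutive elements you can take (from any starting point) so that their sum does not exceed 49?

9

→ 8: sum 8, len 1
→ 5: sum 13, len 2
→ 2: sum 15, len 3
→ 6: sum 21, len 4
→ 5: sum 26, len 5
→ 6: sum 32, len 6
→ 9: sum 41, len 7
→ 3: sum 44, len 8
→ 8 (dropped 8): sum 44, len 8
→ 5: sum 49, len 9
→ 9 (dropped 5, 2, 6): sum 45, len 7
→ 4: sum 49, len 8
Longest length seen: 9.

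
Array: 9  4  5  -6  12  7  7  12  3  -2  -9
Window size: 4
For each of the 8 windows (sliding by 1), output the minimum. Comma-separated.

-6, -6, -6, -6, 7, 3, -2, -9

Sliding a size-4 window across the 11 values:
(9, 4, 5, -6) → min -6
(4, 5, -6, 12) → min -6
(5, -6, 12, 7) → min -6
(-6, 12, 7, 7) → min -6
(12, 7, 7, 12) → min 7
(7, 7, 12, 3) → min 3
(7, 12, 3, -2) → min -2
(12, 3, -2, -9) → min -9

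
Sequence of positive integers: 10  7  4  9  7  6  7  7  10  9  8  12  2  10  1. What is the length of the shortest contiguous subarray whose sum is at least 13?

2

add 10: running sum 10 < 13
add 7: shortest ending here [10, 7] sum 17, len 2
add 4: shortest ending here [10, 7, 4] sum 21, len 3
add 9: shortest ending here [4, 9] sum 13, len 2
add 7: shortest ending here [9, 7] sum 16, len 2
add 6: shortest ending here [7, 6] sum 13, len 2
add 7: shortest ending here [6, 7] sum 13, len 2
add 7: shortest ending here [7, 7] sum 14, len 2
add 10: shortest ending here [7, 10] sum 17, len 2
add 9: shortest ending here [10, 9] sum 19, len 2
add 8: shortest ending here [9, 8] sum 17, len 2
add 12: shortest ending here [8, 12] sum 20, len 2
add 2: shortest ending here [12, 2] sum 14, len 2
add 10: shortest ending here [12, 2, 10] sum 24, len 3
add 1: shortest ending here [2, 10, 1] sum 13, len 3
Shortest qualifying length: 2.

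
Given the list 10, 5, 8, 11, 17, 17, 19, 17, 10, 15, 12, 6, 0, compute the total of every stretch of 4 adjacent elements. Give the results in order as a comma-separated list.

34, 41, 53, 64, 70, 63, 61, 54, 43, 33

(10, 5, 8, 11) → sum 34
(5, 8, 11, 17) → sum 41
(8, 11, 17, 17) → sum 53
(11, 17, 17, 19) → sum 64
(17, 17, 19, 17) → sum 70
(17, 19, 17, 10) → sum 63
(19, 17, 10, 15) → sum 61
(17, 10, 15, 12) → sum 54
(10, 15, 12, 6) → sum 43
(15, 12, 6, 0) → sum 33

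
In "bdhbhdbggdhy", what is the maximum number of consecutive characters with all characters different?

4

add b: [b] len 1
add d: [b, d] len 2
add h: [b, d, h] len 3
add b (repeat b, move left end past it): [d, h, b] len 3
add h (repeat h, move left end past it): [b, h] len 2
add d: [b, h, d] len 3
add b (repeat b, move left end past it): [h, d, b] len 3
add g: [h, d, b, g] len 4
add g (repeat g, move left end past it): [g] len 1
add d: [g, d] len 2
add h: [g, d, h] len 3
add y: [g, d, h, y] len 4
Longest all-distinct length: 4.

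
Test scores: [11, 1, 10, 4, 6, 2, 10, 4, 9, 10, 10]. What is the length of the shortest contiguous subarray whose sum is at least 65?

Extend right; whenever the sum reaches 65, record the length and shrink from the left:
add 11: running sum 11 < 65
add 1: running sum 12 < 65
add 10: running sum 22 < 65
add 4: running sum 26 < 65
add 6: running sum 32 < 65
add 2: running sum 34 < 65
add 10: running sum 44 < 65
add 4: running sum 48 < 65
add 9: running sum 57 < 65
end 9: [11, 1, 10, 4, 6, 2, 10, 4, 9, 10] sum 67, len 10
end 10: [10, 4, 6, 2, 10, 4, 9, 10, 10] sum 65, len 9
Shortest qualifying length: 9.

9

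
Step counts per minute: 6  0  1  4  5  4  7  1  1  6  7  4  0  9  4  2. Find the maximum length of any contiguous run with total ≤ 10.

→ 6: sum 6, len 1
→ 0: sum 6, len 2
→ 1: sum 7, len 3
→ 4 (dropped 6): sum 5, len 3
→ 5: sum 10, len 4
→ 4 (dropped 0, 1, 4): sum 9, len 2
→ 7 (dropped 5, 4): sum 7, len 1
→ 1: sum 8, len 2
→ 1: sum 9, len 3
→ 6 (dropped 7): sum 8, len 3
→ 7 (dropped 1, 1, 6): sum 7, len 1
→ 4 (dropped 7): sum 4, len 1
→ 0: sum 4, len 2
→ 9 (dropped 4): sum 9, len 2
→ 4 (dropped 0, 9): sum 4, len 1
→ 2: sum 6, len 2
Longest length seen: 4.

4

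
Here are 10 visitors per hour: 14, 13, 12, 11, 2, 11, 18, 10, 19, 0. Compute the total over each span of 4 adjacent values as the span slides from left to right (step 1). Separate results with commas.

50, 38, 36, 42, 41, 58, 47

Sliding a size-4 window across the 10 values:
14 13 12 11 → sum 50
13 12 11 2 → sum 38
12 11 2 11 → sum 36
11 2 11 18 → sum 42
2 11 18 10 → sum 41
11 18 10 19 → sum 58
18 10 19 0 → sum 47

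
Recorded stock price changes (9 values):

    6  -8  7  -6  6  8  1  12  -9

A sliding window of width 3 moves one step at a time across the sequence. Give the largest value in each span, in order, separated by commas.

7, 7, 7, 8, 8, 12, 12

(6, -8, 7) → max 7
(-8, 7, -6) → max 7
(7, -6, 6) → max 7
(-6, 6, 8) → max 8
(6, 8, 1) → max 8
(8, 1, 12) → max 12
(1, 12, -9) → max 12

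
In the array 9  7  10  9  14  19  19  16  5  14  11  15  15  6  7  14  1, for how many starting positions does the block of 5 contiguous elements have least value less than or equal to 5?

6

[9, 7, 10, 9, 14] → min 7
[7, 10, 9, 14, 19] → min 7
[10, 9, 14, 19, 19] → min 9
[9, 14, 19, 19, 16] → min 9
[14, 19, 19, 16, 5] → min 5  ≤ 5 ✓
[19, 19, 16, 5, 14] → min 5  ≤ 5 ✓
[19, 16, 5, 14, 11] → min 5  ≤ 5 ✓
[16, 5, 14, 11, 15] → min 5  ≤ 5 ✓
[5, 14, 11, 15, 15] → min 5  ≤ 5 ✓
[14, 11, 15, 15, 6] → min 6
[11, 15, 15, 6, 7] → min 6
[15, 15, 6, 7, 14] → min 6
[15, 6, 7, 14, 1] → min 1  ≤ 5 ✓
6 windows satisfy the condition.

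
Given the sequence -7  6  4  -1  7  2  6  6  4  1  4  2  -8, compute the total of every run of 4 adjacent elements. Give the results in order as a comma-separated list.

-7 6 4 -1 → sum 2
6 4 -1 7 → sum 16
4 -1 7 2 → sum 12
-1 7 2 6 → sum 14
7 2 6 6 → sum 21
2 6 6 4 → sum 18
6 6 4 1 → sum 17
6 4 1 4 → sum 15
4 1 4 2 → sum 11
1 4 2 -8 → sum -1

2, 16, 12, 14, 21, 18, 17, 15, 11, -1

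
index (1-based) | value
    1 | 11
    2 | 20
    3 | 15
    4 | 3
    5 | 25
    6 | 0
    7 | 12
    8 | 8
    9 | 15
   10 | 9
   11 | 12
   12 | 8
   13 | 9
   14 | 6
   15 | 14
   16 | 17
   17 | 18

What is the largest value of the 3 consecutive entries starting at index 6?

12

Elements at indices 6..8: 0, 12, 8
max(0, 12, 8) = 12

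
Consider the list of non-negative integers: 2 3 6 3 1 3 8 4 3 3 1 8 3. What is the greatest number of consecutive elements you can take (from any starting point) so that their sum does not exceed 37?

→ 2: sum 2, len 1
→ 3: sum 5, len 2
→ 6: sum 11, len 3
→ 3: sum 14, len 4
→ 1: sum 15, len 5
→ 3: sum 18, len 6
→ 8: sum 26, len 7
→ 4: sum 30, len 8
→ 3: sum 33, len 9
→ 3: sum 36, len 10
→ 1: sum 37, len 11
→ 8 (dropped 2, 3, 6): sum 34, len 9
→ 3: sum 37, len 10
Longest length seen: 11.

11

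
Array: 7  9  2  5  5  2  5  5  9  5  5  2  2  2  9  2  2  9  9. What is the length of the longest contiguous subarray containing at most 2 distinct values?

8

Extend right; when distinct count exceeds 2, shrink from the left:
add 7: window [7] (1 distinct), len 1
add 9: window [7, 9] (2 distinct), len 2
add 2: window [9, 2] (2 distinct), len 2
add 5: window [2, 5] (2 distinct), len 2
add 5: window [2, 5, 5] (2 distinct), len 3
add 2: window [2, 5, 5, 2] (2 distinct), len 4
add 5: window [2, 5, 5, 2, 5] (2 distinct), len 5
add 5: window [2, 5, 5, 2, 5, 5] (2 distinct), len 6
add 9: window [5, 5, 9] (2 distinct), len 3
add 5: window [5, 5, 9, 5] (2 distinct), len 4
add 5: window [5, 5, 9, 5, 5] (2 distinct), len 5
add 2: window [5, 5, 2] (2 distinct), len 3
add 2: window [5, 5, 2, 2] (2 distinct), len 4
add 2: window [5, 5, 2, 2, 2] (2 distinct), len 5
add 9: window [2, 2, 2, 9] (2 distinct), len 4
add 2: window [2, 2, 2, 9, 2] (2 distinct), len 5
add 2: window [2, 2, 2, 9, 2, 2] (2 distinct), len 6
add 9: window [2, 2, 2, 9, 2, 2, 9] (2 distinct), len 7
add 9: window [2, 2, 2, 9, 2, 2, 9, 9] (2 distinct), len 8
Longest length with ≤2 distinct: 8.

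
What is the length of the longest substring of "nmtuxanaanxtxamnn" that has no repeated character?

6

[n] len 1
[n, m] len 2
[n, m, t] len 3
[n, m, t, u] len 4
[n, m, t, u, x] len 5
[n, m, t, u, x, a] len 6
[m, t, u, x, a, n] len 6
[n, a] len 2
[a] len 1
[a, n] len 2
[a, n, x] len 3
[a, n, x, t] len 4
[t, x] len 2
[t, x, a] len 3
[t, x, a, m] len 4
[t, x, a, m, n] len 5
[n] len 1
Longest all-distinct length: 6.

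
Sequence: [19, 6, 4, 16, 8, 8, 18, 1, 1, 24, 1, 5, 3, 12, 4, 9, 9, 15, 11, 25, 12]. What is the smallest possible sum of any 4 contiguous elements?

Window sums for each of the 18 positions:
[19, 6, 4, 16] → sum 45
[6, 4, 16, 8] → sum 34
[4, 16, 8, 8] → sum 36
[16, 8, 8, 18] → sum 50
[8, 8, 18, 1] → sum 35
[8, 18, 1, 1] → sum 28
[18, 1, 1, 24] → sum 44
[1, 1, 24, 1] → sum 27
[1, 24, 1, 5] → sum 31
[24, 1, 5, 3] → sum 33
[1, 5, 3, 12] → sum 21
[5, 3, 12, 4] → sum 24
[3, 12, 4, 9] → sum 28
[12, 4, 9, 9] → sum 34
[4, 9, 9, 15] → sum 37
[9, 9, 15, 11] → sum 44
[9, 15, 11, 25] → sum 60
[15, 11, 25, 12] → sum 63
Smallest of these is 21.

21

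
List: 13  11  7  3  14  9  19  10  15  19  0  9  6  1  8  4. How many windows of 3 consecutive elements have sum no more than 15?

3

(13, 11, 7) → sum 31
(11, 7, 3) → sum 21
(7, 3, 14) → sum 24
(3, 14, 9) → sum 26
(14, 9, 19) → sum 42
(9, 19, 10) → sum 38
(19, 10, 15) → sum 44
(10, 15, 19) → sum 44
(15, 19, 0) → sum 34
(19, 0, 9) → sum 28
(0, 9, 6) → sum 15  ≤ 15 ✓
(9, 6, 1) → sum 16
(6, 1, 8) → sum 15  ≤ 15 ✓
(1, 8, 4) → sum 13  ≤ 15 ✓
3 windows satisfy the condition.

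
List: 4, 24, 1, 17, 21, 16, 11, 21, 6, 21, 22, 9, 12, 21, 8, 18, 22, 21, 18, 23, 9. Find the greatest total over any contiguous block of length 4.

Each size-4 window and its sum:
4 24 1 17 → sum 46
24 1 17 21 → sum 63
1 17 21 16 → sum 55
17 21 16 11 → sum 65
21 16 11 21 → sum 69
16 11 21 6 → sum 54
11 21 6 21 → sum 59
21 6 21 22 → sum 70
6 21 22 9 → sum 58
21 22 9 12 → sum 64
22 9 12 21 → sum 64
9 12 21 8 → sum 50
12 21 8 18 → sum 59
21 8 18 22 → sum 69
8 18 22 21 → sum 69
18 22 21 18 → sum 79
22 21 18 23 → sum 84
21 18 23 9 → sum 71
Greatest of these is 84.

84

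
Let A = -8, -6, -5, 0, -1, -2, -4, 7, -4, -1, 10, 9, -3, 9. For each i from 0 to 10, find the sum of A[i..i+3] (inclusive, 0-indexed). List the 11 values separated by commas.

-19, -12, -8, -7, 0, -3, -2, 12, 14, 15, 25

(-8, -6, -5, 0) → sum -19
(-6, -5, 0, -1) → sum -12
(-5, 0, -1, -2) → sum -8
(0, -1, -2, -4) → sum -7
(-1, -2, -4, 7) → sum 0
(-2, -4, 7, -4) → sum -3
(-4, 7, -4, -1) → sum -2
(7, -4, -1, 10) → sum 12
(-4, -1, 10, 9) → sum 14
(-1, 10, 9, -3) → sum 15
(10, 9, -3, 9) → sum 25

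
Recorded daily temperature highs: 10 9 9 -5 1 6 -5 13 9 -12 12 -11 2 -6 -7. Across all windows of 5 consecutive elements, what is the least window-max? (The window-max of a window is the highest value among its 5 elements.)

9

10 9 9 -5 1 → max 10
9 9 -5 1 6 → max 9
9 -5 1 6 -5 → max 9
-5 1 6 -5 13 → max 13
1 6 -5 13 9 → max 13
6 -5 13 9 -12 → max 13
-5 13 9 -12 12 → max 13
13 9 -12 12 -11 → max 13
9 -12 12 -11 2 → max 12
-12 12 -11 2 -6 → max 12
12 -11 2 -6 -7 → max 12
Least of these is 9.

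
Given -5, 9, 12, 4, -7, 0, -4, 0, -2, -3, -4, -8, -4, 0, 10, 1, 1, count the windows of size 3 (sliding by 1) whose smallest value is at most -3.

[-5, 9, 12] → min -5  ≤ -3 ✓
[9, 12, 4] → min 4
[12, 4, -7] → min -7  ≤ -3 ✓
[4, -7, 0] → min -7  ≤ -3 ✓
[-7, 0, -4] → min -7  ≤ -3 ✓
[0, -4, 0] → min -4  ≤ -3 ✓
[-4, 0, -2] → min -4  ≤ -3 ✓
[0, -2, -3] → min -3  ≤ -3 ✓
[-2, -3, -4] → min -4  ≤ -3 ✓
[-3, -4, -8] → min -8  ≤ -3 ✓
[-4, -8, -4] → min -8  ≤ -3 ✓
[-8, -4, 0] → min -8  ≤ -3 ✓
[-4, 0, 10] → min -4  ≤ -3 ✓
[0, 10, 1] → min 0
[10, 1, 1] → min 1
12 windows satisfy the condition.

12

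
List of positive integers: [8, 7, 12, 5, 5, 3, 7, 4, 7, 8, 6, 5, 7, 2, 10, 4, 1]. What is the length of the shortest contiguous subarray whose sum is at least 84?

add 8: running sum 8 < 84
add 7: running sum 15 < 84
add 12: running sum 27 < 84
add 5: running sum 32 < 84
add 5: running sum 37 < 84
add 3: running sum 40 < 84
add 7: running sum 47 < 84
add 4: running sum 51 < 84
add 7: running sum 58 < 84
add 8: running sum 66 < 84
add 6: running sum 72 < 84
add 5: running sum 77 < 84
end 12: [8, 7, 12, 5, 5, 3, 7, 4, 7, 8, 6, 5, 7] sum 84, len 13
end 13: [8, 7, 12, 5, 5, 3, 7, 4, 7, 8, 6, 5, 7, 2] sum 86, len 14
end 14: [7, 12, 5, 5, 3, 7, 4, 7, 8, 6, 5, 7, 2, 10] sum 88, len 14
end 15: [12, 5, 5, 3, 7, 4, 7, 8, 6, 5, 7, 2, 10, 4] sum 85, len 14
end 16: [12, 5, 5, 3, 7, 4, 7, 8, 6, 5, 7, 2, 10, 4, 1] sum 86, len 15
Shortest qualifying length: 13.

13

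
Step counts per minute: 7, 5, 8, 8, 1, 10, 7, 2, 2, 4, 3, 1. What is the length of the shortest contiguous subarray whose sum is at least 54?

10

Extend right; whenever the sum reaches 54, record the length and shrink from the left:
add 7: running sum 7 < 54
add 5: running sum 12 < 54
add 8: running sum 20 < 54
add 8: running sum 28 < 54
add 1: running sum 29 < 54
add 10: running sum 39 < 54
add 7: running sum 46 < 54
add 2: running sum 48 < 54
add 2: running sum 50 < 54
add 4: shortest ending here [7, 5, 8, 8, 1, 10, 7, 2, 2, 4] sum 54, len 10
add 3: shortest ending here [7, 5, 8, 8, 1, 10, 7, 2, 2, 4, 3] sum 57, len 11
add 1: shortest ending here [7, 5, 8, 8, 1, 10, 7, 2, 2, 4, 3, 1] sum 58, len 12
Shortest qualifying length: 10.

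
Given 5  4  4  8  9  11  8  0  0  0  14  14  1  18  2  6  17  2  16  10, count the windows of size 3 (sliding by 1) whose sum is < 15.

4

[5, 4, 4] → sum 13  < 15 ✓
[4, 4, 8] → sum 16
[4, 8, 9] → sum 21
[8, 9, 11] → sum 28
[9, 11, 8] → sum 28
[11, 8, 0] → sum 19
[8, 0, 0] → sum 8  < 15 ✓
[0, 0, 0] → sum 0  < 15 ✓
[0, 0, 14] → sum 14  < 15 ✓
[0, 14, 14] → sum 28
[14, 14, 1] → sum 29
[14, 1, 18] → sum 33
[1, 18, 2] → sum 21
[18, 2, 6] → sum 26
[2, 6, 17] → sum 25
[6, 17, 2] → sum 25
[17, 2, 16] → sum 35
[2, 16, 10] → sum 28
4 windows satisfy the condition.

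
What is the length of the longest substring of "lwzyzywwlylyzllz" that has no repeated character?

[l] len 1
[l, w] len 2
[l, w, z] len 3
[l, w, z, y] len 4
[y, z] len 2
[z, y] len 2
[z, y, w] len 3
[w] len 1
[w, l] len 2
[w, l, y] len 3
[y, l] len 2
[l, y] len 2
[l, y, z] len 3
[y, z, l] len 3
[l] len 1
[l, z] len 2
Longest all-distinct length: 4.

4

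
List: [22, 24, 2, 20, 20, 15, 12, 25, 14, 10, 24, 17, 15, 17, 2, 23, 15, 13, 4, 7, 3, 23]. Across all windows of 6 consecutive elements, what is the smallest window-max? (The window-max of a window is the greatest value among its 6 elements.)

(22, 24, 2, 20, 20, 15) → max 24
(24, 2, 20, 20, 15, 12) → max 24
(2, 20, 20, 15, 12, 25) → max 25
(20, 20, 15, 12, 25, 14) → max 25
(20, 15, 12, 25, 14, 10) → max 25
(15, 12, 25, 14, 10, 24) → max 25
(12, 25, 14, 10, 24, 17) → max 25
(25, 14, 10, 24, 17, 15) → max 25
(14, 10, 24, 17, 15, 17) → max 24
(10, 24, 17, 15, 17, 2) → max 24
(24, 17, 15, 17, 2, 23) → max 24
(17, 15, 17, 2, 23, 15) → max 23
(15, 17, 2, 23, 15, 13) → max 23
(17, 2, 23, 15, 13, 4) → max 23
(2, 23, 15, 13, 4, 7) → max 23
(23, 15, 13, 4, 7, 3) → max 23
(15, 13, 4, 7, 3, 23) → max 23
Smallest of these is 23.

23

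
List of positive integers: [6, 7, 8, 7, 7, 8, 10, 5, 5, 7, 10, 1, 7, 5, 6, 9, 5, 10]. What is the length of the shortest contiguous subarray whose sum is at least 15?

2

Extend right; whenever the sum reaches 15, record the length and shrink from the left:
add 6: running sum 6 < 15
add 7: running sum 13 < 15
end 2: [7, 8] sum 15, len 2
end 3: [8, 7] sum 15, len 2
end 4: [8, 7, 7] sum 22, len 3
end 5: [7, 8] sum 15, len 2
end 6: [8, 10] sum 18, len 2
end 7: [10, 5] sum 15, len 2
end 8: [10, 5, 5] sum 20, len 3
end 9: [5, 5, 7] sum 17, len 3
end 10: [7, 10] sum 17, len 2
end 11: [7, 10, 1] sum 18, len 3
end 12: [10, 1, 7] sum 18, len 3
end 13: [10, 1, 7, 5] sum 23, len 4
end 14: [7, 5, 6] sum 18, len 3
end 15: [6, 9] sum 15, len 2
end 16: [6, 9, 5] sum 20, len 3
end 17: [5, 10] sum 15, len 2
Shortest qualifying length: 2.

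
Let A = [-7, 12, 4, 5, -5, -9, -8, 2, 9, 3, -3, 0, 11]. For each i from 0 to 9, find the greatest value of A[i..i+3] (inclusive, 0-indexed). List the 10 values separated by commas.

[-7, 12, 4, 5] → max 12
[12, 4, 5, -5] → max 12
[4, 5, -5, -9] → max 5
[5, -5, -9, -8] → max 5
[-5, -9, -8, 2] → max 2
[-9, -8, 2, 9] → max 9
[-8, 2, 9, 3] → max 9
[2, 9, 3, -3] → max 9
[9, 3, -3, 0] → max 9
[3, -3, 0, 11] → max 11

12, 12, 5, 5, 2, 9, 9, 9, 9, 11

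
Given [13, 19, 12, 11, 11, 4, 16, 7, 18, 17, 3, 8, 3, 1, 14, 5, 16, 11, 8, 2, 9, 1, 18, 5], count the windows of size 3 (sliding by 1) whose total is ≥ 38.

(13, 19, 12) → sum 44  ≥ 38 ✓
(19, 12, 11) → sum 42  ≥ 38 ✓
(12, 11, 11) → sum 34
(11, 11, 4) → sum 26
(11, 4, 16) → sum 31
(4, 16, 7) → sum 27
(16, 7, 18) → sum 41  ≥ 38 ✓
(7, 18, 17) → sum 42  ≥ 38 ✓
(18, 17, 3) → sum 38  ≥ 38 ✓
(17, 3, 8) → sum 28
(3, 8, 3) → sum 14
(8, 3, 1) → sum 12
(3, 1, 14) → sum 18
(1, 14, 5) → sum 20
(14, 5, 16) → sum 35
(5, 16, 11) → sum 32
(16, 11, 8) → sum 35
(11, 8, 2) → sum 21
(8, 2, 9) → sum 19
(2, 9, 1) → sum 12
(9, 1, 18) → sum 28
(1, 18, 5) → sum 24
5 windows satisfy the condition.

5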